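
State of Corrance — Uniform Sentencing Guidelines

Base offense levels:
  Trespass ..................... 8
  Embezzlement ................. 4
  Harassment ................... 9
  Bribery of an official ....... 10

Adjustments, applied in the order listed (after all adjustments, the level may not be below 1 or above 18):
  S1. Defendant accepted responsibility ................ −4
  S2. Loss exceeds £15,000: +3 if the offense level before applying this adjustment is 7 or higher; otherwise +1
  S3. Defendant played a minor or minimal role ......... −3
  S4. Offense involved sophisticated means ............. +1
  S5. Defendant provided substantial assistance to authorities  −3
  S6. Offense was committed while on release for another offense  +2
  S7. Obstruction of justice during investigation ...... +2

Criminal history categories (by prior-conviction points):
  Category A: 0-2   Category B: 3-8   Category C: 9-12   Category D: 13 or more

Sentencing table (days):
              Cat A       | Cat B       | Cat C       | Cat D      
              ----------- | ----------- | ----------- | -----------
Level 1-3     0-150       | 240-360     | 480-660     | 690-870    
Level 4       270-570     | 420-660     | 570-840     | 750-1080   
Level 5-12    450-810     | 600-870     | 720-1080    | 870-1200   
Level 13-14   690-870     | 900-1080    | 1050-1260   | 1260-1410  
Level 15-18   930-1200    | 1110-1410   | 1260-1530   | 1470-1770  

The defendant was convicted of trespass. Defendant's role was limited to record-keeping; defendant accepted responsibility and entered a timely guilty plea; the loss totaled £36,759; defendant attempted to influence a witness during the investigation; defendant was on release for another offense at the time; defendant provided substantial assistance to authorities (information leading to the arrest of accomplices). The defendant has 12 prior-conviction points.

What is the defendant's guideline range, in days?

480-660 days

Base offense level for trespass: 8.
S1 applies: 8 − 4 = 4.
S2 applies (level before this adjustment is 4 < 7, so +1): 4 + 1 = 5.
S3 applies: 5 − 3 = 2.
S4 does not apply.
S5 applies: 2 − 3 = -1.
S6 applies: -1 + 2 = 1.
S7 applies: 1 + 2 = 3.
Final offense level: 3.
Criminal history: 12 prior points → Category C (9-12).
Level 3 falls in the 1-3 band.
Grid: Level 1-3 × Category C = 480-660 days.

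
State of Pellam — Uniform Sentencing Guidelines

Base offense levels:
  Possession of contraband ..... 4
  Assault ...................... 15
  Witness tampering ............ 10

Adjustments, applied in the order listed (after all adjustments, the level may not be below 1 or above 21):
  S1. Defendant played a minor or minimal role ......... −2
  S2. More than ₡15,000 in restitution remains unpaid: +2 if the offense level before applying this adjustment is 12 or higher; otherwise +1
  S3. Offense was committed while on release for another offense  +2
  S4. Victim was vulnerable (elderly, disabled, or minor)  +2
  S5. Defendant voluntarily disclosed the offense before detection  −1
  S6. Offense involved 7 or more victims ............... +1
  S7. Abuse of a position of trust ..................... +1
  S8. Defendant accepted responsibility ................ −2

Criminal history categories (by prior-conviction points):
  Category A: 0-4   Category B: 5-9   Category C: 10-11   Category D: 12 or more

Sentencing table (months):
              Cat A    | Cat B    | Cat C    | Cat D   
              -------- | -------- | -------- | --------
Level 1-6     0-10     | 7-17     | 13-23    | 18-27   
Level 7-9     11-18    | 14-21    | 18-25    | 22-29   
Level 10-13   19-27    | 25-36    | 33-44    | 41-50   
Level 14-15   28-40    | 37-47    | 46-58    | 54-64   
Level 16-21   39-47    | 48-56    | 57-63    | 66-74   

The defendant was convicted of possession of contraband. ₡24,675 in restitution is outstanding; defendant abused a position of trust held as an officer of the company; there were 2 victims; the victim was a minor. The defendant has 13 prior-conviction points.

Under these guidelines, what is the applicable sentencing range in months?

22-29 months

Base offense level for possession of contraband: 4.
S1 does not apply.
S2 applies (level before this adjustment is 4 < 12, so +1): 4 + 1 = 5.
S4 applies: 5 + 2 = 7.
S7 applies: 7 + 1 = 8.
Final offense level: 8.
Criminal history: 13 prior points → Category D (12+).
Level 8 falls in the 7-9 band.
Grid: Level 7-9 × Category D = 22-29 months.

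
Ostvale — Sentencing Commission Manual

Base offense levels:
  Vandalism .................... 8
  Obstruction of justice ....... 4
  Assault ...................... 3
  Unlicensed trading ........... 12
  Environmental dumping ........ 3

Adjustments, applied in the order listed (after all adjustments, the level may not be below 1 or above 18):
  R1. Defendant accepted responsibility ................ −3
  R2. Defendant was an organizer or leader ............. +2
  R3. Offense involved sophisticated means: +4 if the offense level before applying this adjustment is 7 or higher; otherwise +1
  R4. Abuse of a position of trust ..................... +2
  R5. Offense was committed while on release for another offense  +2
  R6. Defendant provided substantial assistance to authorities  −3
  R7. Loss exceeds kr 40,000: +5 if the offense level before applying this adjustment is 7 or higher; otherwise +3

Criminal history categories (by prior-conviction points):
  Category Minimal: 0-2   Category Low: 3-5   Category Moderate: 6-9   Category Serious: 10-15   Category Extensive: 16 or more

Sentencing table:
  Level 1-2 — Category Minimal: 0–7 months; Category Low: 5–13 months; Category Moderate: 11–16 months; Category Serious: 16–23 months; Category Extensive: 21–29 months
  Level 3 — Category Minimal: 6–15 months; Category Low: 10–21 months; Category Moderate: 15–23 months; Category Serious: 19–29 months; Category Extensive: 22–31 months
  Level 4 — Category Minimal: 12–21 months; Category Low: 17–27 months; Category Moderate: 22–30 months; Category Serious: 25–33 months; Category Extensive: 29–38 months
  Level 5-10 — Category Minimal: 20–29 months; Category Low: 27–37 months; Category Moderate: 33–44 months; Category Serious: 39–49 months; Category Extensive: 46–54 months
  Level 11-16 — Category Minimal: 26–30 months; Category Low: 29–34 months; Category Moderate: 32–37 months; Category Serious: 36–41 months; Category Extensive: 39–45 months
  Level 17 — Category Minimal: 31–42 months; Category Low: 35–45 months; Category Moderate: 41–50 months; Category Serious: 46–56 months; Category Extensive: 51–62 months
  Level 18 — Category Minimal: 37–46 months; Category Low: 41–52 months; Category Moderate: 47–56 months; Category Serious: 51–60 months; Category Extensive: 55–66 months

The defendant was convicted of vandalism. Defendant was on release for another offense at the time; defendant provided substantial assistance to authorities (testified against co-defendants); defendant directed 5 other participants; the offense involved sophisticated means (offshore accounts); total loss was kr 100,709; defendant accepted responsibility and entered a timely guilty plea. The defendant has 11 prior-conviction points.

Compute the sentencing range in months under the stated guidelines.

36-41 months

Base offense level for vandalism: 8.
R1 applies: 8 − 3 = 5.
R2 applies: 5 + 2 = 7.
R3 applies (level before this adjustment is 7 ≥ 7, so +4): 7 + 4 = 11.
R4 does not apply.
R5 applies: 11 + 2 = 13.
R6 applies: 13 − 3 = 10.
R7 applies (level before this adjustment is 10 ≥ 7, so +5): 10 + 5 = 15.
Final offense level: 15.
Criminal history: 11 prior points → Category Serious (10-15).
Level 15 falls in the 11-16 band.
Grid: Level 11-16 × Category Serious = 36-41 months.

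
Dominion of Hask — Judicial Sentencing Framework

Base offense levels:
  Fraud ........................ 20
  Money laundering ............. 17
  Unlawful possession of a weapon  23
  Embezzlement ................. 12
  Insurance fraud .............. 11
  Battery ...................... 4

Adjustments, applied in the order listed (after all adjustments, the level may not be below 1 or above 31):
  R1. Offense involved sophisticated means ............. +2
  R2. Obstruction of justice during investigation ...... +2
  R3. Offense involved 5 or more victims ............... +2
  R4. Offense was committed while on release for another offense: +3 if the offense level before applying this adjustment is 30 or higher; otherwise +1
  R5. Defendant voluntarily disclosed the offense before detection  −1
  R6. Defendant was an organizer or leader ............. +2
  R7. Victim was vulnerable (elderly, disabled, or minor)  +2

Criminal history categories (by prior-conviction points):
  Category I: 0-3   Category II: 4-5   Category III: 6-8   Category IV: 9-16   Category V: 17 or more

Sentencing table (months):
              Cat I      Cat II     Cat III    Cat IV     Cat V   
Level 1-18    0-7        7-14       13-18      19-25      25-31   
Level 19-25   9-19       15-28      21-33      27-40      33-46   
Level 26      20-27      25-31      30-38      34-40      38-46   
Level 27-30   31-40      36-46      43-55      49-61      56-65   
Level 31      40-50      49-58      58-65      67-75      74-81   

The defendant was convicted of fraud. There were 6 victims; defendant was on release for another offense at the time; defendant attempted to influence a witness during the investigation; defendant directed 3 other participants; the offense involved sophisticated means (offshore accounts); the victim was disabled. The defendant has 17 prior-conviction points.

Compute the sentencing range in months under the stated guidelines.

74-81 months

Base offense level for fraud: 20.
R1 applies: 20 + 2 = 22.
R2 applies: 22 + 2 = 24.
R3 applies: 24 + 2 = 26.
R4 applies (level before this adjustment is 26 < 30, so +1): 26 + 1 = 27.
R6 applies: 27 + 2 = 29.
R7 applies: 29 + 2 = 31.
Final offense level: 31.
Criminal history: 17 prior points → Category V (17+).
Level 31 falls in the 31 band.
Grid: Level 31 × Category V = 74-81 months.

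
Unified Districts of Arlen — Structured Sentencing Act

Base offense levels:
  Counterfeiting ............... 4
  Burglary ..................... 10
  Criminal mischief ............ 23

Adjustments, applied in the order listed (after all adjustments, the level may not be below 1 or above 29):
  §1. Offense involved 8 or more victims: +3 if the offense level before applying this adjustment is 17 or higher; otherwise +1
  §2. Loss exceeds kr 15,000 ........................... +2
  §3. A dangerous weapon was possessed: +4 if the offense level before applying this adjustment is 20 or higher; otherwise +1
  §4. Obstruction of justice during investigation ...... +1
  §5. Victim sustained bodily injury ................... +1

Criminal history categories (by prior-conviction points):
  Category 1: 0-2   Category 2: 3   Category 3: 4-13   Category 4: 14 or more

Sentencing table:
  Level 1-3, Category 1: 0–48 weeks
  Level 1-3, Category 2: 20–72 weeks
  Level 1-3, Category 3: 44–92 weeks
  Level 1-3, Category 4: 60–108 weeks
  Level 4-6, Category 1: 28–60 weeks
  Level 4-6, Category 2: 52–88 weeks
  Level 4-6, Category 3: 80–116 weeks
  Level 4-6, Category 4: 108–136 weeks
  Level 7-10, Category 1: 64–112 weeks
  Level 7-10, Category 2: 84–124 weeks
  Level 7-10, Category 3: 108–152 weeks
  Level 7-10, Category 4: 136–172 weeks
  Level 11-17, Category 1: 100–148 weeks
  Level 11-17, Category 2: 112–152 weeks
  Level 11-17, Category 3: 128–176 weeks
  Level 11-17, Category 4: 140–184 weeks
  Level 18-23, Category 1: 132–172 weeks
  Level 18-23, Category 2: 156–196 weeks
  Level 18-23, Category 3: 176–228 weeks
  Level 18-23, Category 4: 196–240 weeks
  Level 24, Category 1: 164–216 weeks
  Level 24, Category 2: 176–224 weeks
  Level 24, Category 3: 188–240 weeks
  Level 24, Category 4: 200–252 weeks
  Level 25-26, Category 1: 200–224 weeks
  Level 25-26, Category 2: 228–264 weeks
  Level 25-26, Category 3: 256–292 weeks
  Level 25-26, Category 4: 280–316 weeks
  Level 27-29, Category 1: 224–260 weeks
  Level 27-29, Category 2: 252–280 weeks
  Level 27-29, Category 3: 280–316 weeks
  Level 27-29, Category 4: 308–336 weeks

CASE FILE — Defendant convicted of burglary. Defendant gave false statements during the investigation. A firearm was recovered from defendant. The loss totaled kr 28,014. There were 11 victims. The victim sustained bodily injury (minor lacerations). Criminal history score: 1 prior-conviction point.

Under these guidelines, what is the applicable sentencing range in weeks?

100-148 weeks

Base offense level for burglary: 10.
§1 applies (level before this adjustment is 10 < 17, so +1): 10 + 1 = 11.
§2 applies: 11 + 2 = 13.
§3 applies (level before this adjustment is 13 < 20, so +1): 13 + 1 = 14.
§4 applies: 14 + 1 = 15.
§5 applies: 15 + 1 = 16.
Final offense level: 16.
Criminal history: 1 prior point → Category 1 (0-2).
Level 16 falls in the 11-17 band.
Grid: Level 11-17 × Category 1 = 100-148 weeks.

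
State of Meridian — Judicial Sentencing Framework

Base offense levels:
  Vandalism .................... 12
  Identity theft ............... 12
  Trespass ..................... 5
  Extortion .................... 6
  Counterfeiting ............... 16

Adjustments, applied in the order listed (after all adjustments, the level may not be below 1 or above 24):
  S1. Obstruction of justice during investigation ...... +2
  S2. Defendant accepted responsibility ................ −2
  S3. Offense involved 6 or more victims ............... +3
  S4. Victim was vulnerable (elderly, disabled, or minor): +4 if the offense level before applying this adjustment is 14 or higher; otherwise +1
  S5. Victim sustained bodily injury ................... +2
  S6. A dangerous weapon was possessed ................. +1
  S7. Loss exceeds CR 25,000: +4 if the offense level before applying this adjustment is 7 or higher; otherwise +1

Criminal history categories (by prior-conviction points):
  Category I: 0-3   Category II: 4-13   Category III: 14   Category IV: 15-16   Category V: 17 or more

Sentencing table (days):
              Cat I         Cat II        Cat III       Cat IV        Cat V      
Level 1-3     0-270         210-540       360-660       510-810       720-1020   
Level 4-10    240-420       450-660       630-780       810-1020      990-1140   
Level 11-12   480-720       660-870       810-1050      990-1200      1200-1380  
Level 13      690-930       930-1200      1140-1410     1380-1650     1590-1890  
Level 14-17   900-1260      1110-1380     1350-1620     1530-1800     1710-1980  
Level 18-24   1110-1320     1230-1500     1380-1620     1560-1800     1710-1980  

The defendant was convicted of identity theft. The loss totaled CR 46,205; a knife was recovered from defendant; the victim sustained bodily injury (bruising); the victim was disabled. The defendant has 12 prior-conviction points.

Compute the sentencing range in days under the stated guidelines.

1230-1500 days

Base offense level for identity theft: 12.
S4 applies (level before this adjustment is 12 < 14, so +1): 12 + 1 = 13.
S5 applies: 13 + 2 = 15.
S6 applies: 15 + 1 = 16.
S7 applies (level before this adjustment is 16 ≥ 7, so +4): 16 + 4 = 20.
Final offense level: 20.
Criminal history: 12 prior points → Category II (4-13).
Level 20 falls in the 18-24 band.
Grid: Level 18-24 × Category II = 1230-1500 days.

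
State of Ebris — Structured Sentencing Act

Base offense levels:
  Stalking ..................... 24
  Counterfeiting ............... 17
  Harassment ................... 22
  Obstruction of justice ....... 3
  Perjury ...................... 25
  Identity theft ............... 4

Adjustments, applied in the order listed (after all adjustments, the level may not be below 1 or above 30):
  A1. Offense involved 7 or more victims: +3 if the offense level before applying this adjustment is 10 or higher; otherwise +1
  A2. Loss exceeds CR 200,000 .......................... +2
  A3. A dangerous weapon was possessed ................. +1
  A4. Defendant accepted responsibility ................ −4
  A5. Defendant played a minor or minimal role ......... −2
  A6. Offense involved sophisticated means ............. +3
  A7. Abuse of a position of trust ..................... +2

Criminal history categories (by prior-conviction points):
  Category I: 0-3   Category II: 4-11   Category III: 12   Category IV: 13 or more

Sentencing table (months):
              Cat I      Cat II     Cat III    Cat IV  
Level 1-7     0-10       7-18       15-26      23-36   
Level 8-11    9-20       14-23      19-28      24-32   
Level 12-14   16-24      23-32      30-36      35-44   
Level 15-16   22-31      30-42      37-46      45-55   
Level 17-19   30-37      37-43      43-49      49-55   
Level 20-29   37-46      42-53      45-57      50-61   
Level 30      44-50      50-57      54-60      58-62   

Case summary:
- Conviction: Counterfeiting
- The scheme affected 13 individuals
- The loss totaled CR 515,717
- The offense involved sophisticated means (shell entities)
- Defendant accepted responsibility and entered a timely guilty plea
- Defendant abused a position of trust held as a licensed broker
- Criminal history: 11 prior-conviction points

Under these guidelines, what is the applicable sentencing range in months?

Base offense level for counterfeiting: 17.
A1 applies (level before this adjustment is 17 ≥ 10, so +3): 17 + 3 = 20.
A2 applies: 20 + 2 = 22.
A4 applies: 22 − 4 = 18.
A5 does not apply.
A6 applies: 18 + 3 = 21.
A7 applies: 21 + 2 = 23.
Final offense level: 23.
Criminal history: 11 prior points → Category II (4-11).
Level 23 falls in the 20-29 band.
Grid: Level 20-29 × Category II = 42-53 months.

42-53 months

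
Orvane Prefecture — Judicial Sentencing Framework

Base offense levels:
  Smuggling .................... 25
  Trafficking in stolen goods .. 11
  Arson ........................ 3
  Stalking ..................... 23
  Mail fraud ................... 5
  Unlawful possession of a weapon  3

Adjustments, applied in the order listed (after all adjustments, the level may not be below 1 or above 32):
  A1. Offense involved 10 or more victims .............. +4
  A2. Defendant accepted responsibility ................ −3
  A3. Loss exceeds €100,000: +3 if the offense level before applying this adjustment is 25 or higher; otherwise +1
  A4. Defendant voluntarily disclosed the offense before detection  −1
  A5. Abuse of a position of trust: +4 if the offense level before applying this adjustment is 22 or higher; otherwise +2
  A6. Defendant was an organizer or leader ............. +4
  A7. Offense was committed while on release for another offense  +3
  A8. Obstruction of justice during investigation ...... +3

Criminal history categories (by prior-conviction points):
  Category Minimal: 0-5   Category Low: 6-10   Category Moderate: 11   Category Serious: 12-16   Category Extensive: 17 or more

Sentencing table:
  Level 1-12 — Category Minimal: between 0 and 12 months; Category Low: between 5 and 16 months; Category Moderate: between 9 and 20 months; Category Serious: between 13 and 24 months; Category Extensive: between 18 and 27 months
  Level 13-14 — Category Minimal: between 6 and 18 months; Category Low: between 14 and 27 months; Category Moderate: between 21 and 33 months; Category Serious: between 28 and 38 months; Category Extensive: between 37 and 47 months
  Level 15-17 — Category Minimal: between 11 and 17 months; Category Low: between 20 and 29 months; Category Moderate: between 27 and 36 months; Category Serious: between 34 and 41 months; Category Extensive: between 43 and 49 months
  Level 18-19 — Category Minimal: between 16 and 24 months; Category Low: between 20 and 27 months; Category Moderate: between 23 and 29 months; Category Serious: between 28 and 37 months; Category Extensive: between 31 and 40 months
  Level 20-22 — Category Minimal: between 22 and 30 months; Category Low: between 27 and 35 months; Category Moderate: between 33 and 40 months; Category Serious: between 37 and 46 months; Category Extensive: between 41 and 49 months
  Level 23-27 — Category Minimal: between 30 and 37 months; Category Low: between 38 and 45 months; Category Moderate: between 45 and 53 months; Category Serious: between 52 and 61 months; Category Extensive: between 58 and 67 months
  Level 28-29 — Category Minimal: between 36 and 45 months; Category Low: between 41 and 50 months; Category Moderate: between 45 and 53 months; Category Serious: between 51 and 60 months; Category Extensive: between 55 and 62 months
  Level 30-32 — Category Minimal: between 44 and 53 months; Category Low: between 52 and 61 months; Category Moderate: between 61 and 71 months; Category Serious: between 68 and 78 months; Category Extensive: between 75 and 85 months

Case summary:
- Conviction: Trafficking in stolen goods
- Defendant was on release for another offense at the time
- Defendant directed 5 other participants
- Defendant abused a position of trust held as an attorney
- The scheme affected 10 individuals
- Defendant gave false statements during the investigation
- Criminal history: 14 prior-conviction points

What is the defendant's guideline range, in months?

52-61 months

Base offense level for trafficking in stolen goods: 11.
A1 applies: 11 + 4 = 15.
A4 does not apply.
A5 applies (level before this adjustment is 15 < 22, so +2): 15 + 2 = 17.
A6 applies: 17 + 4 = 21.
A7 applies: 21 + 3 = 24.
A8 applies: 24 + 3 = 27.
Final offense level: 27.
Criminal history: 14 prior points → Category Serious (12-16).
Level 27 falls in the 23-27 band.
Grid: Level 23-27 × Category Serious = 52-61 months.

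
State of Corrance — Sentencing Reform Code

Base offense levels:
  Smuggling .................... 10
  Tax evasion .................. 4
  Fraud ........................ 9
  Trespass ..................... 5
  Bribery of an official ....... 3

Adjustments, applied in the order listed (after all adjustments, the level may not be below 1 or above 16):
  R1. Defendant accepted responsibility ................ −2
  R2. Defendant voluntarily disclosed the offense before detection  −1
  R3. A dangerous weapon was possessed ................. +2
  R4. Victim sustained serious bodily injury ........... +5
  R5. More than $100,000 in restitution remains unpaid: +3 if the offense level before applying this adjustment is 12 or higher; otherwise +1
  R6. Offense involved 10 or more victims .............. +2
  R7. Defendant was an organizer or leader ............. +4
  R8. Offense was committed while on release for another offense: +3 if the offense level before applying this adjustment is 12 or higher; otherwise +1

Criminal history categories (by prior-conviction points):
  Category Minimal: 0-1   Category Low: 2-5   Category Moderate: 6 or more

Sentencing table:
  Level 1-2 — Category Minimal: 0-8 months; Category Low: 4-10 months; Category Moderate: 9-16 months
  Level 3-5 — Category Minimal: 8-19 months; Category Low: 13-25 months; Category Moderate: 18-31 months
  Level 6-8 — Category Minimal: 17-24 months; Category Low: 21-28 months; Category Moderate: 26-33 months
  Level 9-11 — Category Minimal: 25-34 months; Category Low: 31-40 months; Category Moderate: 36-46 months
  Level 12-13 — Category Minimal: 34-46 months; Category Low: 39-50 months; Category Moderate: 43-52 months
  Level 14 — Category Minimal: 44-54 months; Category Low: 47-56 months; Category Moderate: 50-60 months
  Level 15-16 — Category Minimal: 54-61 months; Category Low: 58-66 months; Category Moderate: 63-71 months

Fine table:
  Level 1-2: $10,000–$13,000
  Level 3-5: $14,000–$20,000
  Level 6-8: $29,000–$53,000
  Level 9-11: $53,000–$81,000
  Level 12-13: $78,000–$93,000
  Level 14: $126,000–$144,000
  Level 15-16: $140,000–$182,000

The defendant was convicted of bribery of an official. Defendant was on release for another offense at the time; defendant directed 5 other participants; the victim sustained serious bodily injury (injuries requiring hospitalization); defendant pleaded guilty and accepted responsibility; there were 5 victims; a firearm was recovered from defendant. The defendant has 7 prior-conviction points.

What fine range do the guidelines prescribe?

Base offense level for bribery of an official: 3.
R1 applies: 3 − 2 = 1.
R2 does not apply.
R3 applies: 1 + 2 = 3.
R4 applies: 3 + 5 = 8.
R5 does not apply.
R6 does not apply.
R7 applies: 8 + 4 = 12.
R8 applies (level before this adjustment is 12 ≥ 12, so +3): 12 + 3 = 15.
Final offense level: 15.
Level 15 falls in the 15-16 band.
Fine table: Level 15-16 → $140,000–$182,000.

$140,000–$182,000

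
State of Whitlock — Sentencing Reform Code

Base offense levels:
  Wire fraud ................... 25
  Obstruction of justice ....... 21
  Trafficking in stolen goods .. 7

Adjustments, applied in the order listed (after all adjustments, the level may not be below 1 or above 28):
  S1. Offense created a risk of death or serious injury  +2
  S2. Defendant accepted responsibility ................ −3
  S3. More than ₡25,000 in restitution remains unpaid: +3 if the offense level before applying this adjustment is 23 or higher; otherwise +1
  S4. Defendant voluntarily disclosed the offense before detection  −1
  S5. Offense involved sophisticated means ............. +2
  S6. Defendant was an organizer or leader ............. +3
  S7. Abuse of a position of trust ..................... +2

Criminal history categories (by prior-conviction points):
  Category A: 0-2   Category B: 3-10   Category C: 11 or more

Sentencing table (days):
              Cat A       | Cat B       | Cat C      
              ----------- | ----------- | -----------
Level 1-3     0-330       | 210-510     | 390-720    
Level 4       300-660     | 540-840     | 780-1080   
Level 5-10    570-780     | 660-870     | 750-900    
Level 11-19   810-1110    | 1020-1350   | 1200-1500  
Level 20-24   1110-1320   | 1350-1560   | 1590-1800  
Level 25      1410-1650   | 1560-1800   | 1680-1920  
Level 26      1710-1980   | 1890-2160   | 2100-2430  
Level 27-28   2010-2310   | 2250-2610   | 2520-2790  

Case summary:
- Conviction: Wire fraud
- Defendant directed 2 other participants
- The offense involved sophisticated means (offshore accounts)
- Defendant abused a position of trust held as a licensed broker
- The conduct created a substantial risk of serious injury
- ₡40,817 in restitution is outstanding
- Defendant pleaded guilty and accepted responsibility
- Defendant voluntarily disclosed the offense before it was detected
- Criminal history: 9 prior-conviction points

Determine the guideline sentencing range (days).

2250-2610 days

Base offense level for wire fraud: 25.
S1 applies: 25 + 2 = 27.
S2 applies: 27 − 3 = 24.
S3 applies (level before this adjustment is 24 ≥ 23, so +3): 24 + 3 = 27.
S4 applies: 27 − 1 = 26.
S5 applies: 26 + 2 = 28.
S6 applies: 28 + 3 = 31.
S7 applies: 31 + 2 = 33.
Level 33 exceeds the maximum of 28; capped at 28.
Final offense level: 28.
Criminal history: 9 prior points → Category B (3-10).
Level 28 falls in the 27-28 band.
Grid: Level 27-28 × Category B = 2250-2610 days.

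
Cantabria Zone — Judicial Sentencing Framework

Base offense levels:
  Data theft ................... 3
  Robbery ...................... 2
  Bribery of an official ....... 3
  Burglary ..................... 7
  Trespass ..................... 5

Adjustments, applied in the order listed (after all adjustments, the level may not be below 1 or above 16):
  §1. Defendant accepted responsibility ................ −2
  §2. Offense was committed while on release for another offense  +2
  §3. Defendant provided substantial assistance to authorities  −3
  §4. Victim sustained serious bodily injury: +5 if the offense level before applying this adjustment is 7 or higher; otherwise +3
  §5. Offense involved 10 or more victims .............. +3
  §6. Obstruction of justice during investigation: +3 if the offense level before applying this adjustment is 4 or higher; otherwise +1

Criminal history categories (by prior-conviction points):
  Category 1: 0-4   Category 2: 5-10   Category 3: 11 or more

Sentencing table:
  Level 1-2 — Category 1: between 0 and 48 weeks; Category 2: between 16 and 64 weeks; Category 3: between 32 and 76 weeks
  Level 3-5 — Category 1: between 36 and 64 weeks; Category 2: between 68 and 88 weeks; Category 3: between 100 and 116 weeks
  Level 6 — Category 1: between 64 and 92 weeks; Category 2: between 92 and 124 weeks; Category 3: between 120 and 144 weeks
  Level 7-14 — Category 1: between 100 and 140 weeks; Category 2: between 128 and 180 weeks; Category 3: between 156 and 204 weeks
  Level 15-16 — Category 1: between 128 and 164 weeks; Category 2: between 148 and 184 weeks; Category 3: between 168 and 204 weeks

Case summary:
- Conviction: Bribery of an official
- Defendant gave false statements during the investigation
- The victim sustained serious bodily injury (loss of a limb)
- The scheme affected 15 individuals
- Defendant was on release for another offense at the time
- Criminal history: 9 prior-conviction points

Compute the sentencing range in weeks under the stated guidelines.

128-180 weeks

Base offense level for bribery of an official: 3.
§2 applies: 3 + 2 = 5.
§3 does not apply.
§4 applies (level before this adjustment is 5 < 7, so +3): 5 + 3 = 8.
§5 applies: 8 + 3 = 11.
§6 applies (level before this adjustment is 11 ≥ 4, so +3): 11 + 3 = 14.
Final offense level: 14.
Criminal history: 9 prior points → Category 2 (5-10).
Level 14 falls in the 7-14 band.
Grid: Level 7-14 × Category 2 = 128-180 weeks.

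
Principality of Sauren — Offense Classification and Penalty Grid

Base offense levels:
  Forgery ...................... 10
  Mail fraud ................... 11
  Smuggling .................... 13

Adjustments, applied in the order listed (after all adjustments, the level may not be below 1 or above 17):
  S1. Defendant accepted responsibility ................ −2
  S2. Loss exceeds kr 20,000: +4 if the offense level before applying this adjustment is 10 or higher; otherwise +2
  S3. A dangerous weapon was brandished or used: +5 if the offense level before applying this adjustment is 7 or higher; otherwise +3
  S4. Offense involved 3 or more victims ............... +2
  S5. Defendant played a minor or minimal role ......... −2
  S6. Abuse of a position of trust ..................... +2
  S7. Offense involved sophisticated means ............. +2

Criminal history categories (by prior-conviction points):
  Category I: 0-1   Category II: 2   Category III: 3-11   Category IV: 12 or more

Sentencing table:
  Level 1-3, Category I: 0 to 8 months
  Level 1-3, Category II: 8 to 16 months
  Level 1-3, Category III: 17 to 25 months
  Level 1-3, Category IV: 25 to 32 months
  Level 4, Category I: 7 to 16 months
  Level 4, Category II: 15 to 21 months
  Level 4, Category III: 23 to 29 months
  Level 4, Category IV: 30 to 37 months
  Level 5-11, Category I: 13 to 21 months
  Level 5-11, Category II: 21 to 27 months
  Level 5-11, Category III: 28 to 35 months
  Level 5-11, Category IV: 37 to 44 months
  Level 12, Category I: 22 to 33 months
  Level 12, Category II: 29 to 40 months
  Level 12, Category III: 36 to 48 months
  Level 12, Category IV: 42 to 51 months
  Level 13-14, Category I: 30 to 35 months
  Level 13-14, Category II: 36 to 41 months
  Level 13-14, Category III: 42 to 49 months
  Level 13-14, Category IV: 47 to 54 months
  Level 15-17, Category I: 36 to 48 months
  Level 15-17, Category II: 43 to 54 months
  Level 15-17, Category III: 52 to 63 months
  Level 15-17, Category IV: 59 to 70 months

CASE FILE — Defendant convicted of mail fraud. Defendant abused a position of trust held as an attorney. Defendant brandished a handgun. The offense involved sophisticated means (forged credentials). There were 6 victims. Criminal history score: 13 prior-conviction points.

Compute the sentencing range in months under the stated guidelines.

Base offense level for mail fraud: 11.
S3 applies (level before this adjustment is 11 ≥ 7, so +5): 11 + 5 = 16.
S4 applies: 16 + 2 = 18.
S6 applies: 18 + 2 = 20.
S7 applies: 20 + 2 = 22.
Level 22 exceeds the maximum of 17; capped at 17.
Final offense level: 17.
Criminal history: 13 prior points → Category IV (12+).
Level 17 falls in the 15-17 band.
Grid: Level 15-17 × Category IV = 59-70 months.

59-70 months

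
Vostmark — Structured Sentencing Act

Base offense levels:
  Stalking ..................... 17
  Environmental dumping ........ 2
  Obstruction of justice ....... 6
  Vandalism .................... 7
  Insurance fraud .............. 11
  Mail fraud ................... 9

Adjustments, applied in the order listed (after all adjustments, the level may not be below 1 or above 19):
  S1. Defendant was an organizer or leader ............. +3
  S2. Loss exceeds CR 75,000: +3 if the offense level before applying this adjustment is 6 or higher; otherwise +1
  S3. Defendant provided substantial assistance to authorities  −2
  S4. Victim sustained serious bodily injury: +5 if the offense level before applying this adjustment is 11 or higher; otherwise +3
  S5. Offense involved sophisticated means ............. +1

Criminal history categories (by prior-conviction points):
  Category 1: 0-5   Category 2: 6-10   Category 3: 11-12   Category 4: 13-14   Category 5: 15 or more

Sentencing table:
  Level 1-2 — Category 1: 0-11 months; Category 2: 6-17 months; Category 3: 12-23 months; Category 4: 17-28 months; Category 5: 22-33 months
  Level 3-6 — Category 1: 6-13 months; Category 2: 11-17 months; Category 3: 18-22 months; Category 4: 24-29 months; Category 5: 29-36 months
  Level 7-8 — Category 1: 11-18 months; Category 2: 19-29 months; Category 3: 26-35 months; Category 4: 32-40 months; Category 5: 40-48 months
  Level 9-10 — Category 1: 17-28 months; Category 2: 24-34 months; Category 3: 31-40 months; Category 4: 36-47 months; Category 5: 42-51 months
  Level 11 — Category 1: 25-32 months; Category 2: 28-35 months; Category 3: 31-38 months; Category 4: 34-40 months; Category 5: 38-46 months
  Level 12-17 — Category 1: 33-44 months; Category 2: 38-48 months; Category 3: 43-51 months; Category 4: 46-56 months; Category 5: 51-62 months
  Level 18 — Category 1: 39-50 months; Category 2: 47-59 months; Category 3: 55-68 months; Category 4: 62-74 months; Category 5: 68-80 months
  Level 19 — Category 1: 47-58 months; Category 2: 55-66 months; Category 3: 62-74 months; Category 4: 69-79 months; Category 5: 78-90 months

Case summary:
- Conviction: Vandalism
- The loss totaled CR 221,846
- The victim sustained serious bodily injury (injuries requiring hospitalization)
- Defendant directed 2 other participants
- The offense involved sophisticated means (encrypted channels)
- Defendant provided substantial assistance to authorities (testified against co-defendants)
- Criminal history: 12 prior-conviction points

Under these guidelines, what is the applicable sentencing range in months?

43-51 months

Base offense level for vandalism: 7.
S1 applies: 7 + 3 = 10.
S2 applies (level before this adjustment is 10 ≥ 6, so +3): 10 + 3 = 13.
S3 applies: 13 − 2 = 11.
S4 applies (level before this adjustment is 11 ≥ 11, so +5): 11 + 5 = 16.
S5 applies: 16 + 1 = 17.
Final offense level: 17.
Criminal history: 12 prior points → Category 3 (11-12).
Level 17 falls in the 12-17 band.
Grid: Level 12-17 × Category 3 = 43-51 months.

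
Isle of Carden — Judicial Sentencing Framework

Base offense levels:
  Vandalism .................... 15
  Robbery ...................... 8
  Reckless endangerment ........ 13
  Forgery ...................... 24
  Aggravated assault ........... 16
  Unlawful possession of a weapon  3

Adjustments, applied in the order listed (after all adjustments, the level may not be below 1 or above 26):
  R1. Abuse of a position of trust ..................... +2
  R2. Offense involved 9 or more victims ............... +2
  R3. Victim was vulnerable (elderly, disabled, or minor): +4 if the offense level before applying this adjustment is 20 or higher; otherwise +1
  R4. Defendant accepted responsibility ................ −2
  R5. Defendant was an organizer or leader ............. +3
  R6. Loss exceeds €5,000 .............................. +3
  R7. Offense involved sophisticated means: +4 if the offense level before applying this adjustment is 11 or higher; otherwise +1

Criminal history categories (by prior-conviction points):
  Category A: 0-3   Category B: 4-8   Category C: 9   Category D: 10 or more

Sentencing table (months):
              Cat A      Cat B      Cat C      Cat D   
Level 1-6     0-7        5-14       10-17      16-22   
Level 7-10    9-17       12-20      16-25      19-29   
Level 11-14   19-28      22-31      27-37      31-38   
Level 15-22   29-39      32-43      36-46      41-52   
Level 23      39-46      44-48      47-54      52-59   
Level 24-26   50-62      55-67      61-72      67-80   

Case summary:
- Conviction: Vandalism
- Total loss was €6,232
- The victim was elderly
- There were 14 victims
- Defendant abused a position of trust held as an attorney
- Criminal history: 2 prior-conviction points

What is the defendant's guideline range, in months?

Base offense level for vandalism: 15.
R1 applies: 15 + 2 = 17.
R2 applies: 17 + 2 = 19.
R3 applies (level before this adjustment is 19 < 20, so +1): 19 + 1 = 20.
R5 does not apply.
R6 applies: 20 + 3 = 23.
R7 does not apply.
Final offense level: 23.
Criminal history: 2 prior points → Category A (0-3).
Level 23 falls in the 23 band.
Grid: Level 23 × Category A = 39-46 months.

39-46 months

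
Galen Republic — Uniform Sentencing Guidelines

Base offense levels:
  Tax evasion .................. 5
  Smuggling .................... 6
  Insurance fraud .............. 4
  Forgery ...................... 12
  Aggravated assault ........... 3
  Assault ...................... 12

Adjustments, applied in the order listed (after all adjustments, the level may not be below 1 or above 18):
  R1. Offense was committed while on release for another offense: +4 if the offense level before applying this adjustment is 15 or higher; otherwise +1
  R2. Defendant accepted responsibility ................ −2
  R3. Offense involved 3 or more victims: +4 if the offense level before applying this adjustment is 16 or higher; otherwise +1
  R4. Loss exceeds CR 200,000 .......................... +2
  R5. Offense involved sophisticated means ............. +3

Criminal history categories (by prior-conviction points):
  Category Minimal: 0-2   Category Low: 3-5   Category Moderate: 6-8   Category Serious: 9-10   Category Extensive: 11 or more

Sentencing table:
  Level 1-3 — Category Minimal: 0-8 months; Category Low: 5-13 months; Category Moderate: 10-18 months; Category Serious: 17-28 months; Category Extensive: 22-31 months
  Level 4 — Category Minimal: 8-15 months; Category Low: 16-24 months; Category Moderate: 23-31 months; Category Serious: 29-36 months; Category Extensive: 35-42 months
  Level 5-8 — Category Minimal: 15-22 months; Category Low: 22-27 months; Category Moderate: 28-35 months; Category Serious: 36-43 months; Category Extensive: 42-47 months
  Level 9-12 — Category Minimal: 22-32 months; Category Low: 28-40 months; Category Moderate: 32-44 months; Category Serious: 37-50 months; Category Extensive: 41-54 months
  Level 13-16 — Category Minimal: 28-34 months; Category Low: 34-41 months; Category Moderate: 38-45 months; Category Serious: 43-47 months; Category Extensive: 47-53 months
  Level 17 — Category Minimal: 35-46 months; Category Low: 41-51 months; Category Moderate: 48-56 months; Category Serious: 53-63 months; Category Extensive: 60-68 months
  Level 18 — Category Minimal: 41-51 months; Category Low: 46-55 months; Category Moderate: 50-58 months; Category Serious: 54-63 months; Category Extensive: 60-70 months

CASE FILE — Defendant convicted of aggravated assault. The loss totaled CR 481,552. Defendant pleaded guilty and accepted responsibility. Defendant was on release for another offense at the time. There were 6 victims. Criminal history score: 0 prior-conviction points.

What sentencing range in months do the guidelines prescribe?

Base offense level for aggravated assault: 3.
R1 applies (level before this adjustment is 3 < 15, so +1): 3 + 1 = 4.
R2 applies: 4 − 2 = 2.
R3 applies (level before this adjustment is 2 < 16, so +1): 2 + 1 = 3.
R4 applies: 3 + 2 = 5.
R5 does not apply.
Final offense level: 5.
Criminal history: 0 prior points → Category Minimal (0-2).
Level 5 falls in the 5-8 band.
Grid: Level 5-8 × Category Minimal = 15-22 months.

15-22 months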